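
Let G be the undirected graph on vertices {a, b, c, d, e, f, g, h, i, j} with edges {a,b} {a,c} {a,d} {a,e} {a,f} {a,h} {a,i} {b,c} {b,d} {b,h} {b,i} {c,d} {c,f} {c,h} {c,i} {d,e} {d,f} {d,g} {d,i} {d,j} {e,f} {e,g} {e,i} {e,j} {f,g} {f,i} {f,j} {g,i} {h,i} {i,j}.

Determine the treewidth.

A width-4 tree decomposition is:
Bags: B1 = {a, c, d, f, i}  B2 = {a, b, c, d, i}  B3 = {a, b, c, h, i}  B4 = {a, d, e, f, i}  B5 = {d, e, f, i, j}  B6 = {d, e, f, g, i}
Tree: B1–B2, B2–B3, B1–B4, B4–B5, B4–B6
Every bag has size at most 5, so the width is 5 − 1 = 4 and tw(G) ≤ 4. For the lower bound, the 5 vertices {d, e, f, g, i} are pairwise adjacent, and any tree decomposition puts a clique entirely inside one bag — forcing width ≥ 4. Combining the bounds, tw(G) = 4.

4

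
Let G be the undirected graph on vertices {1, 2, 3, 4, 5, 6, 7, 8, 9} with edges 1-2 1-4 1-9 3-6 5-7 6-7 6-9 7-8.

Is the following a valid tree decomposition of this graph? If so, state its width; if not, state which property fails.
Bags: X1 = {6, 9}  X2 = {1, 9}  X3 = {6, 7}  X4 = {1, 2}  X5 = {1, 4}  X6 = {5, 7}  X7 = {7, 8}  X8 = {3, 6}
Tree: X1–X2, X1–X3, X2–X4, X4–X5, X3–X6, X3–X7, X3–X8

Checking the three conditions: (i) the bags cover all of {1, 2, 3, 4, 5, 6, 7, 8, 9}; (ii) for each edge, some bag contains both endpoints; (iii) the bags containing any fixed vertex form a subtree. All hold, so the decomposition is valid with width 2 − 1 = 1.

Yes; width 1.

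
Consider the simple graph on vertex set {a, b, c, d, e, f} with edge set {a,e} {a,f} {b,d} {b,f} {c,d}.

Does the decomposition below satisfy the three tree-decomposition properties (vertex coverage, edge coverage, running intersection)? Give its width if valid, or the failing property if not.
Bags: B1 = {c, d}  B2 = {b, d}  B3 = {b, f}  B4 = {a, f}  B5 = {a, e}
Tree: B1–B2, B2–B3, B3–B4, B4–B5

Yes; width 1.

Vertex coverage: the bags together contain {a, b, c, d, e, f}, the full vertex set. Edge coverage: each edge of G has both endpoints in at least one bag. Running intersection: for every vertex, the bags containing it form a connected subtree. All three properties hold, so this is a valid tree decomposition of width max|bag| − 1 = 1, and hence tw(G) ≤ 1.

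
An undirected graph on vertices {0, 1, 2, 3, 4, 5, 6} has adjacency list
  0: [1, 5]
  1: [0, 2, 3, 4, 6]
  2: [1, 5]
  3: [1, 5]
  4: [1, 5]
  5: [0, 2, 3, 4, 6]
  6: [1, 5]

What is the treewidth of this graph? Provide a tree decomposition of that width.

The largest bag has 3 vertices, giving width 2; this decomposition certifies tw(G) ≤ 2. Since 5–6–1–2–5 is a cycle in G, G is not acyclic. Forests are exactly the graphs of treewidth ≤ 1, so tw(G) ≥ 2. Hence tw(G) = 2 exactly.

Treewidth 2.
One such decomposition:
Bags: B1 = {1, 5, 6}  B2 = {1, 2, 5}  B3 = {1, 4, 5}  B4 = {1, 3, 5}  B5 = {0, 1, 5}
Tree: B1–B2, B2–B3, B3–B4, B4–B5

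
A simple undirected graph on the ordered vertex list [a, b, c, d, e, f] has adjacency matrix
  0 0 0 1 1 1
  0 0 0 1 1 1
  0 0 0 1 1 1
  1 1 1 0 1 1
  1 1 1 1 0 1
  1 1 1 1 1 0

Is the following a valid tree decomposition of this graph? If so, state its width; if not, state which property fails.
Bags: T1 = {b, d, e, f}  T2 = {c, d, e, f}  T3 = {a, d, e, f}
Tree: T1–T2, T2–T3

Yes; width 3.

Checking the three conditions: (i) the bags cover all of {a, b, c, d, e, f}; (ii) for each edge, some bag contains both endpoints; (iii) the bags containing any fixed vertex form a subtree. All hold, so the decomposition is valid with width 4 − 1 = 3.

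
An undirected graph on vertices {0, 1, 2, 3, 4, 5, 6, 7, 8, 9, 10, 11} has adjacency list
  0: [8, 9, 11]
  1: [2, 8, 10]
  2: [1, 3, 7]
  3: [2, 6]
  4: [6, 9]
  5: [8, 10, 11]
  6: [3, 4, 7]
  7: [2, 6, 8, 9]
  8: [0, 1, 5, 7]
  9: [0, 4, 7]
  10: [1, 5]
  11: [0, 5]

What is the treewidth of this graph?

A width-3 tree decomposition is:
Bags: B1 = {3, 4, 6, 9}  B2 = {3, 6, 7, 9}  B3 = {2, 3, 7, 9}  B4 = {0, 2, 7, 9}  B5 = {0, 2, 7, 8}  B6 = {0, 1, 2, 8}  B7 = {0, 1, 8, 11}  B8 = {1, 5, 8, 11}  B9 = {1, 5, 10, 11}
Tree: B1–B2, B2–B3, B3–B4, B4–B5, B5–B6, B6–B7, B7–B8, B8–B9
Every bag has size at most 4, so the width is 4 − 1 = 3 and tw(G) ≤ 3. For the lower bound: the 4 vertex sets {3,4,6}, {9}, {7}, {0,1,2,8} are disjoint, each induces a connected subgraph, and every pair is joined by at least one edge of G. Contracting each set to a single vertex therefore yields K_{4} as a minor, and since treewidth is minor-monotone, tw(G) ≥ tw(K_{4}) = 3. Therefore the treewidth is 3.

3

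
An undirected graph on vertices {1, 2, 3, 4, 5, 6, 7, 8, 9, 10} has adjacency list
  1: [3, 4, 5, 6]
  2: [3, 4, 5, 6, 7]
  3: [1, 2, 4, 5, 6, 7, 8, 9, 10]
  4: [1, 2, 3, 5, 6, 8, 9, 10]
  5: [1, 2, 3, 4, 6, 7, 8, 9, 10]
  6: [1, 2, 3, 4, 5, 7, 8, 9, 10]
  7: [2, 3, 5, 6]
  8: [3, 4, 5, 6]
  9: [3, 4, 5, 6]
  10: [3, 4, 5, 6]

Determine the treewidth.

4

A width-4 tree decomposition is:
Bags: B1 = {2, 3, 4, 5, 6}  B2 = {1, 3, 4, 5, 6}  B3 = {3, 4, 5, 6, 9}  B4 = {2, 3, 5, 6, 7}  B5 = {3, 4, 5, 6, 8}  B6 = {3, 4, 5, 6, 10}
Tree: B1–B2, B2–B3, B1–B4, B3–B5, B2–B6
The largest bag has 5 vertices, giving width 4; this decomposition certifies tw(G) ≤ 4. For the lower bound, the 5 vertices {1, 3, 4, 5, 6} are pairwise adjacent, and any tree decomposition puts a clique entirely inside one bag — forcing width ≥ 4. Hence tw(G) = 4 exactly.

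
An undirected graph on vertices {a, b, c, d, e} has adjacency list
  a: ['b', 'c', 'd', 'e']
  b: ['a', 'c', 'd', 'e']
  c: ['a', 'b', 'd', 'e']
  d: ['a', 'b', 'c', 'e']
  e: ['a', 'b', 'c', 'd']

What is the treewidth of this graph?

4

A width-4 tree decomposition is:
Bags: B1 = {a, b, c, d, e}
Tree: (single bag)
With just one bag of size 5, the width is 5 − 1 = 4, so tw(G) ≤ 4. For the lower bound, the 5 vertices {a, b, c, d, e} are pairwise adjacent, and any tree decomposition puts a clique entirely inside one bag — forcing width ≥ 4. Combining the bounds, tw(G) = 4.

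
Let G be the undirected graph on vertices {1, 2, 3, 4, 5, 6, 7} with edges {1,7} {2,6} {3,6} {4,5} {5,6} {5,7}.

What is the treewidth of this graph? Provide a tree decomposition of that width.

Treewidth 1.
One optimal decomposition is:
Bags: B1 = {4, 5}  B2 = {5, 7}  B3 = {5, 6}  B4 = {2, 6}  B5 = {3, 6}  B6 = {1, 7}
Tree: B1–B2, B2–B3, B3–B4, B3–B5, B2–B6

Each bag holds 2 vertices, so the decomposition has width 1, which upper-bounds the treewidth. Since G has at least one edge (e.g. 5–4), it is not an edgeless graph, so tw(G) ≥ 1. Therefore the treewidth is 1.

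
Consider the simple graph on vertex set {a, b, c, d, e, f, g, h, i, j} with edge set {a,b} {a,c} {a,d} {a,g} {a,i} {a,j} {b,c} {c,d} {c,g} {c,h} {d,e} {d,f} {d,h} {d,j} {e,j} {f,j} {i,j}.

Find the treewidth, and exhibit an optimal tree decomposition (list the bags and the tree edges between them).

Every bag has size at most 3, so the width is 3 − 1 = 2 and tw(G) ≤ 2. Conversely, {d, e, j} is a clique of size 3, and the vertices of any clique must share a bag in every tree decomposition; so some bag has ≥ 3 vertices and tw(G) ≥ 2. The upper and lower bounds meet at 2, so that is the treewidth.

Treewidth 2.
Bags: B1 = {a, b, c}  B2 = {a, c, d}  B3 = {c, d, h}  B4 = {a, d, j}  B5 = {a, c, g}  B6 = {d, e, j}  B7 = {a, i, j}  B8 = {d, f, j}
Tree: B1–B2, B2–B3, B2–B4, B1–B5, B4–B6, B4–B7, B4–B8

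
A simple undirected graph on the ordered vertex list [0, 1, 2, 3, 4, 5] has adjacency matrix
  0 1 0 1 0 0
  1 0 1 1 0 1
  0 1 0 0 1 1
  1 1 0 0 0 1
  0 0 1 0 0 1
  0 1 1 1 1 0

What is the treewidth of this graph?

A width-2 tree decomposition is:
Bags: B1 = {1, 2, 5}  B2 = {2, 4, 5}  B3 = {1, 3, 5}  B4 = {0, 1, 3}
Tree: B1–B2, B1–B3, B3–B4
The largest bag has 3 vertices, giving width 2; this decomposition certifies tw(G) ≤ 2. For the lower bound, the 3 vertices {1, 2, 5} are pairwise adjacent, and any tree decomposition puts a clique entirely inside one bag — forcing width ≥ 2. Hence tw(G) = 2 exactly.

2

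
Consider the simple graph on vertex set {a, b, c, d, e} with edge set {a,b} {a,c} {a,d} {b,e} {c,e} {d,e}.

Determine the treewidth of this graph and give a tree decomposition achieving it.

Treewidth 2.
One optimal decomposition is:
Bags: B1 = {a, b, e}  B2 = {a, d, e}  B3 = {a, c, e}
Tree: B1–B2, B2–B3

The largest bag has 3 vertices, giving width 2; this decomposition certifies tw(G) ≤ 2. The edges a–b–e–d–a form a cycle, so G is not a tree and its treewidth is at least 2. Therefore the treewidth is 2.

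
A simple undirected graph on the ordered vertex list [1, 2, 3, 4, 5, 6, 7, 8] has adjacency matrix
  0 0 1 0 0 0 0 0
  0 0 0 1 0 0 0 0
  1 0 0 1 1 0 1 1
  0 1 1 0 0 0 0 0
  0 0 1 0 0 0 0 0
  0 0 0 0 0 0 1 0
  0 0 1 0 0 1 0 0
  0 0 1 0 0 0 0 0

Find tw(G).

A width-1 tree decomposition is:
Bags: B1 = {6, 7}  B2 = {3, 7}  B3 = {3, 4}  B4 = {2, 4}  B5 = {1, 3}  B6 = {3, 5}  B7 = {3, 8}
Tree: B1–B2, B2–B3, B3–B4, B3–B5, B3–B6, B2–B7
Each bag holds 2 vertices, so the decomposition has width 1, which upper-bounds the treewidth. G has an edge, so its treewidth is at least 1. Therefore the treewidth is 1.

1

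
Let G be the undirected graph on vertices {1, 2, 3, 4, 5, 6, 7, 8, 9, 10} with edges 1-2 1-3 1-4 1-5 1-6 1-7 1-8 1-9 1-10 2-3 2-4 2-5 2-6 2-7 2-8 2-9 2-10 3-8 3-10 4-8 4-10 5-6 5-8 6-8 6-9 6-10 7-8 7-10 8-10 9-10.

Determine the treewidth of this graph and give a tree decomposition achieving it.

Treewidth 4.
Bags: B1 = {1, 2, 6, 8, 10}  B2 = {1, 2, 4, 8, 10}  B3 = {1, 2, 3, 8, 10}  B4 = {1, 2, 7, 8, 10}  B5 = {1, 2, 6, 9, 10}  B6 = {1, 2, 5, 6, 8}
Tree: B1–B2, B2–B3, B1–B4, B1–B5, B1–B6

The largest bag has 5 vertices, giving width 4; this decomposition certifies tw(G) ≤ 4. On the other hand G contains the 5-clique {1, 2, 3, 8, 10}. A clique must lie in a single bag of any decomposition, so no decomposition can have width below 4. Therefore the treewidth is 4.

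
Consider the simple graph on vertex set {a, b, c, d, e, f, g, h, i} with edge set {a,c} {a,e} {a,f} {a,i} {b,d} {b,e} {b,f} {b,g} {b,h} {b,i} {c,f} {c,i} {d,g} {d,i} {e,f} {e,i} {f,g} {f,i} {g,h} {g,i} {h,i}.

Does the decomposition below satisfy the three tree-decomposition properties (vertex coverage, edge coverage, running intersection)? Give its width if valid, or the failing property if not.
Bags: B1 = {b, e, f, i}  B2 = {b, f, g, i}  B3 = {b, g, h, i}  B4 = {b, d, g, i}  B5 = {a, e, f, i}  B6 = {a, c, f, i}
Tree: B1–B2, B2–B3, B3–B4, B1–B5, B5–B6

Yes; width 3.

Vertex coverage: the bags together contain {a, b, c, d, e, f, g, h, i}, the full vertex set. Edge coverage: each edge of G has both endpoints in at least one bag. Running intersection: for every vertex, the bags containing it form a connected subtree. All three properties hold, so this is a valid tree decomposition of width max|bag| − 1 = 3, and hence tw(G) ≤ 3.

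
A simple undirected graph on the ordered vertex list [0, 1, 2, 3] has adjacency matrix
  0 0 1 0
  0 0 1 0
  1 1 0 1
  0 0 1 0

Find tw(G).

A width-1 tree decomposition is:
Bags: B1 = {1, 2}  B2 = {0, 2}  B3 = {2, 3}
Tree: B1–B2, B1–B3
The largest bag has 2 vertices, giving width 1; this decomposition certifies tw(G) ≤ 1. Any graph with an edge has treewidth ≥ 1, and G has the edge 1–2. The upper and lower bounds meet at 1, so that is the treewidth.

1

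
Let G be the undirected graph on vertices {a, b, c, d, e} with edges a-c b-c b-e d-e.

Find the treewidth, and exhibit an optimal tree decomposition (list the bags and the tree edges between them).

Each bag holds 2 vertices, so the decomposition has width 1, which upper-bounds the treewidth. Any graph with an edge has treewidth ≥ 1, and G has the edge a–c. Therefore the treewidth is 1.

Treewidth 1.
One such decomposition:
Bags: B1 = {a, c}  B2 = {b, c}  B3 = {b, e}  B4 = {d, e}
Tree: B1–B2, B2–B3, B3–B4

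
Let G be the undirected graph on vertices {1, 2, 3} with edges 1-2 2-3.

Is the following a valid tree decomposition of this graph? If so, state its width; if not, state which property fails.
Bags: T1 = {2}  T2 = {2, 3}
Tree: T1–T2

A tree decomposition must satisfy three properties: every vertex lies in some bag; for every edge, both endpoints lie together in some bag; and for every vertex, the bags containing it form a connected subtree. Here vertex 1 appears in no bag, so the decomposition is invalid.

No — vertex 1 appears in no bag.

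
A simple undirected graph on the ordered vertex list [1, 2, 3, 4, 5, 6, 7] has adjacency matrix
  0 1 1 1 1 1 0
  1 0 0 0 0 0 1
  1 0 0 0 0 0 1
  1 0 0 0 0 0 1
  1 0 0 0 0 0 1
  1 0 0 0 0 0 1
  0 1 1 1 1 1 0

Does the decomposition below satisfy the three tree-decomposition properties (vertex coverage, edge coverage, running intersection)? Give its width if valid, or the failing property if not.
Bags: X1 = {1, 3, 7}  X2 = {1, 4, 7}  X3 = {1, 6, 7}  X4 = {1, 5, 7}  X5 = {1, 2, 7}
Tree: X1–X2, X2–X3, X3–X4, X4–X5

Yes; width 2.

Every vertex of G appears in some bag (union = {1, 2, 3, 4, 5, 6, 7}); every edge is covered by a bag; and for each vertex v the set of bags containing v is connected in the bag tree. The decomposition is therefore valid. The largest bag has 3 vertices, so the width is 2.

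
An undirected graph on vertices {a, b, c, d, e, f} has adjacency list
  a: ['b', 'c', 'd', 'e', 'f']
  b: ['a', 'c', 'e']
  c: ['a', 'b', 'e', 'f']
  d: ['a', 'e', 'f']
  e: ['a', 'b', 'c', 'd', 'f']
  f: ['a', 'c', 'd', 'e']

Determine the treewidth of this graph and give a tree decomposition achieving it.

The largest bag has 4 vertices, giving width 3; this decomposition certifies tw(G) ≤ 3. Conversely, {a, d, e, f} is a clique of size 4, and the vertices of any clique must share a bag in every tree decomposition; so some bag has ≥ 4 vertices and tw(G) ≥ 3. The upper and lower bounds meet at 3, so that is the treewidth.

Treewidth 3.
One such decomposition:
Bags: B1 = {a, c, e, f}  B2 = {a, d, e, f}  B3 = {a, b, c, e}
Tree: B1–B2, B1–B3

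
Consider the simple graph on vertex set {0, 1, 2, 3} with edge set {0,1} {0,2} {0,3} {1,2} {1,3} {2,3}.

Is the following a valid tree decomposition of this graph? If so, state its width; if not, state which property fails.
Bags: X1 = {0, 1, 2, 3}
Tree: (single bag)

Yes; width 3.

Vertex coverage: the bags together contain {0, 1, 2, 3}, the full vertex set. Edge coverage: each edge of G has both endpoints in at least one bag. Running intersection: for every vertex, the bags containing it form a connected subtree. All three properties hold, so this is a valid tree decomposition of width max|bag| − 1 = 3, and hence tw(G) ≤ 3.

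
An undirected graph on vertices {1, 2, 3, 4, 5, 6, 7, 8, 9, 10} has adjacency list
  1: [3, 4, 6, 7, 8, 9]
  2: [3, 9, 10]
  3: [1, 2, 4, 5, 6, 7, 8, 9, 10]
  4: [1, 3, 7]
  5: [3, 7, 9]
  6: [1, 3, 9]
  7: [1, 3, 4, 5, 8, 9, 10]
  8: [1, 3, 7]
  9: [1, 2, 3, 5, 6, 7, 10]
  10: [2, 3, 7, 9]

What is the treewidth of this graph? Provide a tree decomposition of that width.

Treewidth 3.
Bags: B1 = {1, 3, 7, 9}  B2 = {1, 3, 6, 9}  B3 = {3, 5, 7, 9}  B4 = {3, 7, 9, 10}  B5 = {1, 3, 7, 8}  B6 = {1, 3, 4, 7}  B7 = {2, 3, 9, 10}
Tree: B1–B2, B1–B3, B1–B4, B1–B5, B5–B6, B4–B7

The largest bag has 4 vertices, giving width 3; this decomposition certifies tw(G) ≤ 3. On the other hand G contains the 4-clique {2, 3, 9, 10}. A clique must lie in a single bag of any decomposition, so no decomposition can have width below 3. The upper and lower bounds meet at 3, so that is the treewidth.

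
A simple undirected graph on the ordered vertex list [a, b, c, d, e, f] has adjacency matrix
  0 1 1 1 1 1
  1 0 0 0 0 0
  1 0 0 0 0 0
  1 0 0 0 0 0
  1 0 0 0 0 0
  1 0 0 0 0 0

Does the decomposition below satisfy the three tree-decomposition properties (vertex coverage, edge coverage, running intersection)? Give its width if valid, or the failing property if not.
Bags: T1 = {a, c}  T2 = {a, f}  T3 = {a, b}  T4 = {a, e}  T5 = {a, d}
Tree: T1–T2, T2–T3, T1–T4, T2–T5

Yes; width 1.

Every vertex of G appears in some bag (union = {a, b, c, d, e, f}); every edge is covered by a bag; and for each vertex v the set of bags containing v is connected in the bag tree. The decomposition is therefore valid. The largest bag has 2 vertices, so the width is 1.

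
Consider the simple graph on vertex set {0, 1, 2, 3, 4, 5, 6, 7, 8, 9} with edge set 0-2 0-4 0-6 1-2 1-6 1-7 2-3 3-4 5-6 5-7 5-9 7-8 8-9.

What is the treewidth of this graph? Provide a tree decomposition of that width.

Treewidth 2.
Bags: B1 = {5, 8, 9}  B2 = {5, 7, 8}  B3 = {5, 6, 7}  B4 = {1, 6, 7}  B5 = {0, 1, 6}  B6 = {0, 1, 2}  B7 = {0, 2, 4}  B8 = {2, 3, 4}
Tree: B1–B2, B2–B3, B3–B4, B4–B5, B5–B6, B6–B7, B7–B8

Each bag holds 3 vertices, so the decomposition has width 2, which upper-bounds the treewidth. For the lower bound, G contains the cycle 9–8–7–5–9, so G is not a forest; only forests have treewidth ≤ 1, hence tw(G) ≥ 2. Hence tw(G) = 2 exactly.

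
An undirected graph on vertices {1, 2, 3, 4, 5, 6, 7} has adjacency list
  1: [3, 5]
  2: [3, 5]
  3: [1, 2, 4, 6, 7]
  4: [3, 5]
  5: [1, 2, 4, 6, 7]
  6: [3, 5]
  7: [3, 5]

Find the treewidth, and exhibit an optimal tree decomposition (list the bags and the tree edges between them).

Treewidth 2.
One such decomposition:
Bags: B1 = {1, 3, 5}  B2 = {2, 3, 5}  B3 = {3, 5, 6}  B4 = {3, 4, 5}  B5 = {3, 5, 7}
Tree: B1–B2, B2–B3, B3–B4, B4–B5

The largest bag has 3 vertices, giving width 2; this decomposition certifies tw(G) ≤ 2. Since 5–1–3–2–5 is a cycle in G, G is not acyclic. Forests are exactly the graphs of treewidth ≤ 1, so tw(G) ≥ 2. Therefore the treewidth is 2.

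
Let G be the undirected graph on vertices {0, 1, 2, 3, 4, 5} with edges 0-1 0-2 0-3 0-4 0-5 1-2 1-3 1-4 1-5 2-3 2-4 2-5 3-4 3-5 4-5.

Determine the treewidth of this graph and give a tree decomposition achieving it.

A single bag containing all 6 vertices is trivially a valid decomposition of width 5. Conversely, {0, 1, 2, 3, 4, 5} is a clique of size 6, and the vertices of any clique must share a bag in every tree decomposition; so some bag has ≥ 6 vertices and tw(G) ≥ 5. Combining the bounds, tw(G) = 5.

Treewidth 5.
Bags: B1 = {0, 1, 2, 3, 4, 5}
Tree: (single bag)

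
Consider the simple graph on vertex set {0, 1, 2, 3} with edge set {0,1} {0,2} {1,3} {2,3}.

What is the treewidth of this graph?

2

A width-2 tree decomposition is:
Bags: B1 = {1, 2, 3}  B2 = {0, 1, 2}
Tree: B1–B2
The largest bag has 3 vertices, giving width 2; this decomposition certifies tw(G) ≤ 2. The edges 2–3–1–0–2 form a cycle, so G is not a tree and its treewidth is at least 2. The upper and lower bounds meet at 2, so that is the treewidth.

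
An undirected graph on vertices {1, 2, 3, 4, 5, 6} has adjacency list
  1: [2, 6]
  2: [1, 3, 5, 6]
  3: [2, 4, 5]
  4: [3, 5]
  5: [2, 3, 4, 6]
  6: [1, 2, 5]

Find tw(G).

2

A width-2 tree decomposition is:
Bags: B1 = {2, 5, 6}  B2 = {1, 2, 6}  B3 = {2, 3, 5}  B4 = {3, 4, 5}
Tree: B1–B2, B1–B3, B3–B4
Every bag has size at most 3, so the width is 3 − 1 = 2 and tw(G) ≤ 2. For the lower bound, the 3 vertices {1, 2, 6} are pairwise adjacent, and any tree decomposition puts a clique entirely inside one bag — forcing width ≥ 2. Hence tw(G) = 2 exactly.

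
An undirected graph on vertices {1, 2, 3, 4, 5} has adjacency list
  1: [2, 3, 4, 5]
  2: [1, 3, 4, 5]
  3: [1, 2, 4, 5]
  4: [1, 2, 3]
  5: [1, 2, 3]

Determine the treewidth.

3

A width-3 tree decomposition is:
Bags: B1 = {1, 2, 3, 4}  B2 = {1, 2, 3, 5}
Tree: B1–B2
The largest bag has 4 vertices, giving width 3; this decomposition certifies tw(G) ≤ 3. For the lower bound, the 4 vertices {1, 2, 3, 4} are pairwise adjacent, and any tree decomposition puts a clique entirely inside one bag — forcing width ≥ 3. Combining the bounds, tw(G) = 3.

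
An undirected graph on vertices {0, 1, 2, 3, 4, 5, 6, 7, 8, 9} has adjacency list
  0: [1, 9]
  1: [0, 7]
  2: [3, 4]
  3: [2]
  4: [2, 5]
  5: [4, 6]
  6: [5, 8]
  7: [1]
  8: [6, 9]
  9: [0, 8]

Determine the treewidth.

A width-1 tree decomposition is:
Bags: B1 = {1, 7}  B2 = {0, 1}  B3 = {0, 9}  B4 = {8, 9}  B5 = {6, 8}  B6 = {5, 6}  B7 = {4, 5}  B8 = {2, 4}  B9 = {2, 3}
Tree: B1–B2, B2–B3, B3–B4, B4–B5, B5–B6, B6–B7, B7–B8, B8–B9
Every bag has size at most 2, so the width is 2 − 1 = 1 and tw(G) ≤ 1. G has an edge, so its treewidth is at least 1. Therefore the treewidth is 1.

1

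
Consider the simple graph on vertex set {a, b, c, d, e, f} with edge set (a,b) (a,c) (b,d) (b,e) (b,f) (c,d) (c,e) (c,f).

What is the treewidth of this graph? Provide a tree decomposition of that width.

Each bag holds 3 vertices, so the decomposition has width 2, which upper-bounds the treewidth. The edges b–d–c–f–b form a cycle, so G is not a tree and its treewidth is at least 2. Combining the bounds, tw(G) = 2.

Treewidth 2.
Bags: B1 = {b, c, d}  B2 = {b, c, f}  B3 = {a, b, c}  B4 = {b, c, e}
Tree: B1–B2, B2–B3, B3–B4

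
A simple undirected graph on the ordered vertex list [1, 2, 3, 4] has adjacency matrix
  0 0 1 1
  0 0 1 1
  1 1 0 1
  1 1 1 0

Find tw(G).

A width-2 tree decomposition is:
Bags: B1 = {2, 3, 4}  B2 = {1, 3, 4}
Tree: B1–B2
Every bag has size at most 3, so the width is 3 − 1 = 2 and tw(G) ≤ 2. Conversely, {1, 3, 4} is a clique of size 3, and the vertices of any clique must share a bag in every tree decomposition; so some bag has ≥ 3 vertices and tw(G) ≥ 2. Therefore the treewidth is 2.

2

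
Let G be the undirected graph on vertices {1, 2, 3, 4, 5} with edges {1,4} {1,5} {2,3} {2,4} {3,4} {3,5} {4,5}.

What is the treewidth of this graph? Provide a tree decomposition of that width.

Treewidth 2.
Bags: B1 = {3, 4, 5}  B2 = {2, 3, 4}  B3 = {1, 4, 5}
Tree: B1–B2, B1–B3

Each bag holds 3 vertices, so the decomposition has width 2, which upper-bounds the treewidth. Conversely, {1, 4, 5} is a clique of size 3, and the vertices of any clique must share a bag in every tree decomposition; so some bag has ≥ 3 vertices and tw(G) ≥ 2. Hence tw(G) = 2 exactly.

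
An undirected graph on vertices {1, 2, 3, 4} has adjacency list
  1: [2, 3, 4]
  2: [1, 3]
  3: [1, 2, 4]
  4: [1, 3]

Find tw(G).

2

A width-2 tree decomposition is:
Bags: B1 = {1, 2, 3}  B2 = {1, 3, 4}
Tree: B1–B2
Every bag has size at most 3, so the width is 3 − 1 = 2 and tw(G) ≤ 2. For the lower bound, the 3 vertices {1, 2, 3} are pairwise adjacent, and any tree decomposition puts a clique entirely inside one bag — forcing width ≥ 2. Combining the bounds, tw(G) = 2.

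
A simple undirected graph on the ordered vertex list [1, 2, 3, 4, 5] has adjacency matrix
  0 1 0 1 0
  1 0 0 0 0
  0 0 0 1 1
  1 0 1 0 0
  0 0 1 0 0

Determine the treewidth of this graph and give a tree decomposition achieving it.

Treewidth 1.
Bags: B1 = {1, 2}  B2 = {1, 4}  B3 = {3, 4}  B4 = {3, 5}
Tree: B1–B2, B2–B3, B3–B4

The largest bag has 2 vertices, giving width 1; this decomposition certifies tw(G) ≤ 1. Any graph with an edge has treewidth ≥ 1, and G has the edge 2–1. Therefore the treewidth is 1.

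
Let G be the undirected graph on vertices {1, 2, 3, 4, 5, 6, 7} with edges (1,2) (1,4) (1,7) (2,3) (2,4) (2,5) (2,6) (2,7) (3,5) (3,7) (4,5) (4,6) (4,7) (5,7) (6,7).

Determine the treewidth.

A width-3 tree decomposition is:
Bags: B1 = {2, 4, 5, 7}  B2 = {1, 2, 4, 7}  B3 = {2, 4, 6, 7}  B4 = {2, 3, 5, 7}
Tree: B1–B2, B2–B3, B1–B4
Every bag has size at most 4, so the width is 4 − 1 = 3 and tw(G) ≤ 3. For the lower bound, the 4 vertices {2, 3, 5, 7} are pairwise adjacent, and any tree decomposition puts a clique entirely inside one bag — forcing width ≥ 3. Hence tw(G) = 3 exactly.

3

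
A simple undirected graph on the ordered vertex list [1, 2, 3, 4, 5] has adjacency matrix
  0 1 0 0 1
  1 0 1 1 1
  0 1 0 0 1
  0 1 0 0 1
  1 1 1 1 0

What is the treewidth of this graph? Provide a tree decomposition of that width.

Every bag has size at most 3, so the width is 3 − 1 = 2 and tw(G) ≤ 2. Conversely, {1, 2, 5} is a clique of size 3, and the vertices of any clique must share a bag in every tree decomposition; so some bag has ≥ 3 vertices and tw(G) ≥ 2. Combining the bounds, tw(G) = 2.

Treewidth 2.
One such decomposition:
Bags: B1 = {2, 3, 5}  B2 = {2, 4, 5}  B3 = {1, 2, 5}
Tree: B1–B2, B1–B3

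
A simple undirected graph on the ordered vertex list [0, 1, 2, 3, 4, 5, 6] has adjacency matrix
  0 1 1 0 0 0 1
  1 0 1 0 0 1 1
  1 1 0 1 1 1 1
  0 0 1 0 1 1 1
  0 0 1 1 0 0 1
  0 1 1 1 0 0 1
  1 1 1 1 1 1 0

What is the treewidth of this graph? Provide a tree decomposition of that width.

Treewidth 3.
Bags: B1 = {0, 1, 2, 6}  B2 = {1, 2, 5, 6}  B3 = {2, 3, 5, 6}  B4 = {2, 3, 4, 6}
Tree: B1–B2, B2–B3, B3–B4

Every bag has size at most 4, so the width is 4 − 1 = 3 and tw(G) ≤ 3. On the other hand G contains the 4-clique {0, 1, 2, 6}. A clique must lie in a single bag of any decomposition, so no decomposition can have width below 3. Therefore the treewidth is 3.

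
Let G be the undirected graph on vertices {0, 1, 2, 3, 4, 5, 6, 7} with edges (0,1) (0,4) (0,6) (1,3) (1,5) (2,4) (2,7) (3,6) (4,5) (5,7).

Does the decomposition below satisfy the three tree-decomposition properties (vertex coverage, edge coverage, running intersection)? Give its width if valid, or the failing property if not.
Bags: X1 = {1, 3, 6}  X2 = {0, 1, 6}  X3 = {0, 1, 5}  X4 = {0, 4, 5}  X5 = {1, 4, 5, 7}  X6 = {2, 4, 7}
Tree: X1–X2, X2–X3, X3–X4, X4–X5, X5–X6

No — bags containing vertex 1 are not connected in the tree.

A tree decomposition must satisfy three properties: every vertex lies in some bag; for every edge, both endpoints lie together in some bag; and for every vertex, the bags containing it form a connected subtree. Here bags containing vertex 1 are not connected in the tree, so the decomposition is invalid.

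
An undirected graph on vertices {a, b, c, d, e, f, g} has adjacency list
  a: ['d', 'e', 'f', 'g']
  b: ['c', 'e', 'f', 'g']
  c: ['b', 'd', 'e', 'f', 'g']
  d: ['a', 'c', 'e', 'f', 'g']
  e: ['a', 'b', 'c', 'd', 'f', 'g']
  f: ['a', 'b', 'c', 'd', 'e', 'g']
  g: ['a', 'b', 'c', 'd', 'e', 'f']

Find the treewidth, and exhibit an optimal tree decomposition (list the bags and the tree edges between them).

Treewidth 4.
Bags: B1 = {c, d, e, f, g}  B2 = {b, c, e, f, g}  B3 = {a, d, e, f, g}
Tree: B1–B2, B1–B3

Each bag holds 5 vertices, so the decomposition has width 4, which upper-bounds the treewidth. On the other hand G contains the 5-clique {c, d, e, f, g}. A clique must lie in a single bag of any decomposition, so no decomposition can have width below 4. Combining the bounds, tw(G) = 4.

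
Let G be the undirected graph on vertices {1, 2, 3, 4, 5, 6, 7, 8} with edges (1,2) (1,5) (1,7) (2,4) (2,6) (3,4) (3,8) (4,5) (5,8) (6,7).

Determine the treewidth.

2

A width-2 tree decomposition is:
Bags: B1 = {2, 6, 7}  B2 = {1, 2, 7}  B3 = {1, 2, 4}  B4 = {1, 4, 5}  B5 = {3, 4, 5}  B6 = {3, 5, 8}
Tree: B1–B2, B2–B3, B3–B4, B4–B5, B5–B6
The largest bag has 3 vertices, giving width 2; this decomposition certifies tw(G) ≤ 2. Since 6–7–1–2–6 is a cycle in G, G is not acyclic. Forests are exactly the graphs of treewidth ≤ 1, so tw(G) ≥ 2. Therefore the treewidth is 2.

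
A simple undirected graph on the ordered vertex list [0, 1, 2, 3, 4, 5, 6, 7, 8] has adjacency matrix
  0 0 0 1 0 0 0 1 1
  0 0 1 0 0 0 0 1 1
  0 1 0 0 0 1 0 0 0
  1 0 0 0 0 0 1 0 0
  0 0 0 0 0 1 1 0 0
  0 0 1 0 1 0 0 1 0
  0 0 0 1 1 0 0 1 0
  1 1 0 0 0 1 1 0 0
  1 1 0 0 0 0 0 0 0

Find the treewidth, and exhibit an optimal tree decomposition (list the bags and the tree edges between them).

Every bag has size at most 4, so the width is 4 − 1 = 3 and tw(G) ≤ 3. For the lower bound: the 4 vertex sets {0,3,8}, {6}, {7}, {1,2,4,5} are disjoint, each induces a connected subgraph, and every pair is joined by at least one edge of G. Contracting each set to a single vertex therefore yields K_{4} as a minor, and since treewidth is minor-monotone, tw(G) ≥ tw(K_{4}) = 3. The upper and lower bounds meet at 3, so that is the treewidth.

Treewidth 3.
Bags: B1 = {0, 3, 6, 8}  B2 = {0, 6, 7, 8}  B3 = {1, 6, 7, 8}  B4 = {1, 4, 6, 7}  B5 = {1, 4, 5, 7}  B6 = {1, 2, 4, 5}
Tree: B1–B2, B2–B3, B3–B4, B4–B5, B5–B6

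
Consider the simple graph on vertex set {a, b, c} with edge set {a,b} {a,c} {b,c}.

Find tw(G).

2

A width-2 tree decomposition is:
Bags: B1 = {a, b, c}
Tree: (single bag)
A single bag containing all 3 vertices is trivially a valid decomposition of width 2. On the other hand G contains the 3-clique {a, b, c}. A clique must lie in a single bag of any decomposition, so no decomposition can have width below 2. Therefore the treewidth is 2.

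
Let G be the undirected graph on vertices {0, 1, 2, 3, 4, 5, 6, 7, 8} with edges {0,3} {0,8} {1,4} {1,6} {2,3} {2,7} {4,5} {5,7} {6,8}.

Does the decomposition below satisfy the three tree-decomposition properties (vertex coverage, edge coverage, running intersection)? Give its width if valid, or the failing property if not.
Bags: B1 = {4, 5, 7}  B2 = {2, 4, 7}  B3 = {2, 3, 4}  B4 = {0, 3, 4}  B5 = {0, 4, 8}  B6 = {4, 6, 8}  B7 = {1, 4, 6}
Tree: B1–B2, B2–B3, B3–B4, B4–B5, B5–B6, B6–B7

Yes; width 2.

Vertex coverage: the bags together contain {0, 1, 2, 3, 4, 5, 6, 7, 8}, the full vertex set. Edge coverage: each edge of G has both endpoints in at least one bag. Running intersection: for every vertex, the bags containing it form a connected subtree. All three properties hold, so this is a valid tree decomposition of width max|bag| − 1 = 2, and hence tw(G) ≤ 2.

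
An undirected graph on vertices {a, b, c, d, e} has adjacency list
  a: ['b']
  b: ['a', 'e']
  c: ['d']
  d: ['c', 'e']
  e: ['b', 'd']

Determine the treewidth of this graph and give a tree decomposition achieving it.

Each bag holds 2 vertices, so the decomposition has width 1, which upper-bounds the treewidth. Since G has at least one edge (e.g. c–d), it is not an edgeless graph, so tw(G) ≥ 1. Hence tw(G) = 1 exactly.

Treewidth 1.
One optimal decomposition is:
Bags: B1 = {c, d}  B2 = {d, e}  B3 = {b, e}  B4 = {a, b}
Tree: B1–B2, B2–B3, B3–B4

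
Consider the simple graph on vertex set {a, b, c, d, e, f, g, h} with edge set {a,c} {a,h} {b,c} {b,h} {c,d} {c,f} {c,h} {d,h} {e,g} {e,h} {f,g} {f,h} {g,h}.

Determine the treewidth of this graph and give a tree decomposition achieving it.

Treewidth 2.
One optimal decomposition is:
Bags: B1 = {f, g, h}  B2 = {c, f, h}  B3 = {a, c, h}  B4 = {b, c, h}  B5 = {e, g, h}  B6 = {c, d, h}
Tree: B1–B2, B2–B3, B2–B4, B1–B5, B4–B6

Each bag holds 3 vertices, so the decomposition has width 2, which upper-bounds the treewidth. On the other hand G contains the 3-clique {e, g, h}. A clique must lie in a single bag of any decomposition, so no decomposition can have width below 2. Combining the bounds, tw(G) = 2.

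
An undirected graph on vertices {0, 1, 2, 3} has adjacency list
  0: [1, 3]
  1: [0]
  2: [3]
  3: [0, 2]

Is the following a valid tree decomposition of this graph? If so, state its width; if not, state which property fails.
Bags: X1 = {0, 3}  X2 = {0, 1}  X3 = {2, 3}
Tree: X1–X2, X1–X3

Yes; width 1.

Every vertex of G appears in some bag (union = {0, 1, 2, 3}); every edge is covered by a bag; and for each vertex v the set of bags containing v is connected in the bag tree. The decomposition is therefore valid. The largest bag has 2 vertices, so the width is 1.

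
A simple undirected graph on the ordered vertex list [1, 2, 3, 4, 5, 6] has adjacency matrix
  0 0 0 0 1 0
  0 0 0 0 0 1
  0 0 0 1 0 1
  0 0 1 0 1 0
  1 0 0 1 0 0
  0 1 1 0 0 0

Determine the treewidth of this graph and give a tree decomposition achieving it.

Treewidth 1.
Bags: B1 = {2, 6}  B2 = {3, 6}  B3 = {3, 4}  B4 = {4, 5}  B5 = {1, 5}
Tree: B1–B2, B2–B3, B3–B4, B4–B5

The largest bag has 2 vertices, giving width 1; this decomposition certifies tw(G) ≤ 1. G has an edge, so its treewidth is at least 1. Hence tw(G) = 1 exactly.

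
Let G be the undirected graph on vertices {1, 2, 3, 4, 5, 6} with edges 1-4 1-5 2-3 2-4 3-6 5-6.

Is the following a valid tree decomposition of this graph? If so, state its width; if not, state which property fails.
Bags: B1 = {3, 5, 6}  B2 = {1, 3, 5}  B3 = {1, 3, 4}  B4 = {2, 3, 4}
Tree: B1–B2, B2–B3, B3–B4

Yes; width 2.

Every vertex of G appears in some bag (union = {1, 2, 3, 4, 5, 6}); every edge is covered by a bag; and for each vertex v the set of bags containing v is connected in the bag tree. The decomposition is therefore valid. The largest bag has 3 vertices, so the width is 2.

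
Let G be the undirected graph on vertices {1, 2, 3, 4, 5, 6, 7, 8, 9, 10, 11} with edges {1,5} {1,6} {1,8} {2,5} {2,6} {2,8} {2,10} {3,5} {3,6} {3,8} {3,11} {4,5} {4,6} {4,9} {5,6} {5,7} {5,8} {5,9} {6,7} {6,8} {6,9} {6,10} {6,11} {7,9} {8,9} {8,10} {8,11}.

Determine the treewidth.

3

A width-3 tree decomposition is:
Bags: B1 = {5, 6, 7, 9}  B2 = {5, 6, 8, 9}  B3 = {3, 5, 6, 8}  B4 = {2, 5, 6, 8}  B5 = {1, 5, 6, 8}  B6 = {2, 6, 8, 10}  B7 = {3, 6, 8, 11}  B8 = {4, 5, 6, 9}
Tree: B1–B2, B2–B3, B2–B4, B4–B5, B4–B6, B3–B7, B2–B8
The largest bag has 4 vertices, giving width 3; this decomposition certifies tw(G) ≤ 3. For the lower bound, the 4 vertices {2, 6, 8, 10} are pairwise adjacent, and any tree decomposition puts a clique entirely inside one bag — forcing width ≥ 3. Hence tw(G) = 3 exactly.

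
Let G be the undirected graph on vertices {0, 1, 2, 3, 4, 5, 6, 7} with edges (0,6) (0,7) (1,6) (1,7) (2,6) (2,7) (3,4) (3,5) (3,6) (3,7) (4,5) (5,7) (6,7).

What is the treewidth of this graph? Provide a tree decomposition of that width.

Treewidth 2.
One such decomposition:
Bags: B1 = {3, 6, 7}  B2 = {3, 5, 7}  B3 = {0, 6, 7}  B4 = {1, 6, 7}  B5 = {3, 4, 5}  B6 = {2, 6, 7}
Tree: B1–B2, B1–B3, B3–B4, B2–B5, B1–B6

The largest bag has 3 vertices, giving width 2; this decomposition certifies tw(G) ≤ 2. For the lower bound, the 3 vertices {3, 4, 5} are pairwise adjacent, and any tree decomposition puts a clique entirely inside one bag — forcing width ≥ 2. Hence tw(G) = 2 exactly.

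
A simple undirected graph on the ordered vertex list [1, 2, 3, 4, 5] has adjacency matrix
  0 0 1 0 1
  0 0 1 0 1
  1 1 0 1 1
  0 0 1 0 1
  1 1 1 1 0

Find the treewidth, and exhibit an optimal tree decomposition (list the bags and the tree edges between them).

Every bag has size at most 3, so the width is 3 − 1 = 2 and tw(G) ≤ 2. For the lower bound, the 3 vertices {1, 3, 5} are pairwise adjacent, and any tree decomposition puts a clique entirely inside one bag — forcing width ≥ 2. Combining the bounds, tw(G) = 2.

Treewidth 2.
One optimal decomposition is:
Bags: B1 = {3, 4, 5}  B2 = {2, 3, 5}  B3 = {1, 3, 5}
Tree: B1–B2, B2–B3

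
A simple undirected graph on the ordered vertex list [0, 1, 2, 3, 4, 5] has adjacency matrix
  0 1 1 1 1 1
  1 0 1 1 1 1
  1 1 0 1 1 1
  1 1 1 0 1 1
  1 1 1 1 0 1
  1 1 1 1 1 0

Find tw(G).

A width-5 tree decomposition is:
Bags: B1 = {0, 1, 2, 3, 4, 5}
Tree: (single bag)
A single bag containing all 6 vertices is trivially a valid decomposition of width 5. For the lower bound, the 6 vertices {0, 1, 2, 3, 4, 5} are pairwise adjacent, and any tree decomposition puts a clique entirely inside one bag — forcing width ≥ 5. The upper and lower bounds meet at 5, so that is the treewidth.

5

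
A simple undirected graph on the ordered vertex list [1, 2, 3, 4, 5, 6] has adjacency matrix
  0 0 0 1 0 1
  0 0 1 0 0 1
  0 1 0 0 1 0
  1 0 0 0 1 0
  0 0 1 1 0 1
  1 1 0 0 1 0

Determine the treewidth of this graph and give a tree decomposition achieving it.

Each bag holds 3 vertices, so the decomposition has width 2, which upper-bounds the treewidth. For the lower bound, G contains the cycle 2–3–5–6–2, so G is not a forest; only forests have treewidth ≤ 1, hence tw(G) ≥ 2. Therefore the treewidth is 2.

Treewidth 2.
One optimal decomposition is:
Bags: B1 = {2, 3, 6}  B2 = {3, 5, 6}  B3 = {1, 5, 6}  B4 = {1, 4, 5}
Tree: B1–B2, B2–B3, B3–B4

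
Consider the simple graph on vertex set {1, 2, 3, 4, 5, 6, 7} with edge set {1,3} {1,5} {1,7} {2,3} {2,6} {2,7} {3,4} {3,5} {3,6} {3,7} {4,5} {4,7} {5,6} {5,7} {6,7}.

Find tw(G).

A width-3 tree decomposition is:
Bags: B1 = {1, 3, 5, 7}  B2 = {3, 5, 6, 7}  B3 = {3, 4, 5, 7}  B4 = {2, 3, 6, 7}
Tree: B1–B2, B1–B3, B2–B4
The largest bag has 4 vertices, giving width 3; this decomposition certifies tw(G) ≤ 3. Conversely, {2, 3, 6, 7} is a clique of size 4, and the vertices of any clique must share a bag in every tree decomposition; so some bag has ≥ 4 vertices and tw(G) ≥ 3. The upper and lower bounds meet at 3, so that is the treewidth.

3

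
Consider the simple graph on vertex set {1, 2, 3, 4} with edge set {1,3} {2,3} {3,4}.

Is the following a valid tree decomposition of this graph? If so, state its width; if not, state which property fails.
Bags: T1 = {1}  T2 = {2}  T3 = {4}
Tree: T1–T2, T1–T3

A tree decomposition must satisfy three properties: every vertex lies in some bag; for every edge, both endpoints lie together in some bag; and for every vertex, the bags containing it form a connected subtree. Here vertex 3 appears in no bag, so the decomposition is invalid.

No — vertex 3 appears in no bag.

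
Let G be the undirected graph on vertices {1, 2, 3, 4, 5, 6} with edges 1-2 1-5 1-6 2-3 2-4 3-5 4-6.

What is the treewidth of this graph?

2

A width-2 tree decomposition is:
Bags: B1 = {2, 4, 6}  B2 = {1, 2, 6}  B3 = {1, 2, 3}  B4 = {1, 3, 5}
Tree: B1–B2, B2–B3, B3–B4
Every bag has size at most 3, so the width is 3 − 1 = 2 and tw(G) ≤ 2. Since 4–6–1–2–4 is a cycle in G, G is not acyclic. Forests are exactly the graphs of treewidth ≤ 1, so tw(G) ≥ 2. Therefore the treewidth is 2.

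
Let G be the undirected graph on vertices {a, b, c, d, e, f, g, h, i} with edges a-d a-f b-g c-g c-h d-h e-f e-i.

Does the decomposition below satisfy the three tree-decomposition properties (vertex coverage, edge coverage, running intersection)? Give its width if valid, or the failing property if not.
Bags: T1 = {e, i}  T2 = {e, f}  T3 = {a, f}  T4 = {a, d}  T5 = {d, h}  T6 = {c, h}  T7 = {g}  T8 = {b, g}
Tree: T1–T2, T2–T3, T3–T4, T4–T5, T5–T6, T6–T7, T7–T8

A tree decomposition must satisfy three properties: every vertex lies in some bag; for every edge, both endpoints lie together in some bag; and for every vertex, the bags containing it form a connected subtree. Here edge (c,g) lies in no bag, so the decomposition is invalid.

No — edge (c,g) lies in no bag.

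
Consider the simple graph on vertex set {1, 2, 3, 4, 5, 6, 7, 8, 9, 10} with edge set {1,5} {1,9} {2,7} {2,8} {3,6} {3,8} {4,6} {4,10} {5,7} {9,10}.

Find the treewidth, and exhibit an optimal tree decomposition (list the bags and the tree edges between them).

Treewidth 2.
Bags: B1 = {4, 9, 10}  B2 = {1, 4, 9}  B3 = {1, 4, 5}  B4 = {4, 5, 7}  B5 = {2, 4, 7}  B6 = {2, 4, 8}  B7 = {3, 4, 8}  B8 = {3, 4, 6}
Tree: B1–B2, B2–B3, B3–B4, B4–B5, B5–B6, B6–B7, B7–B8

The largest bag has 3 vertices, giving width 2; this decomposition certifies tw(G) ≤ 2. For the lower bound, G contains the cycle 4–10–9–1–5–7–2–8–3–6–4, so G is not a forest; only forests have treewidth ≤ 1, hence tw(G) ≥ 2. Therefore the treewidth is 2.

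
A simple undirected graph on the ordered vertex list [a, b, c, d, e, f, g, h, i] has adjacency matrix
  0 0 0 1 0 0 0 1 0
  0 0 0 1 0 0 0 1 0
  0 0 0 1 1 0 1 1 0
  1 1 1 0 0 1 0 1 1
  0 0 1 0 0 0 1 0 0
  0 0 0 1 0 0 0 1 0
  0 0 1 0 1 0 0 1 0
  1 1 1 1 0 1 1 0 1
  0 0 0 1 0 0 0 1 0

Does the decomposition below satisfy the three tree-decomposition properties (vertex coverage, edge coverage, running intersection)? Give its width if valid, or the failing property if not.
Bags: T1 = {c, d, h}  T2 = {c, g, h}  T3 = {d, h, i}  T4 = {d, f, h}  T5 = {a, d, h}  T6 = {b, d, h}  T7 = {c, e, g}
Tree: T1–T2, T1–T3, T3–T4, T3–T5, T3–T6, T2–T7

Checking the three conditions: (i) the bags cover all of {a, b, c, d, e, f, g, h, i}; (ii) for each edge, some bag contains both endpoints; (iii) the bags containing any fixed vertex form a subtree. All hold, so the decomposition is valid with width 3 − 1 = 2.

Yes; width 2.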